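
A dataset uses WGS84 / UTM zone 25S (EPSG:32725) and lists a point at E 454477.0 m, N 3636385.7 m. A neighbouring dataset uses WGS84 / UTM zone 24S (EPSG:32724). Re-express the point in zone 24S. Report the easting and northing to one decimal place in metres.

E 814731.8 m, N 3624494.6 m

UTM 25S → geographic: φ = -57.41299968°, λ = -33.75779954°.
UTM 24S (λ₀ = -39°) forward: E = 814731.799 m, N = 3624494.567 m.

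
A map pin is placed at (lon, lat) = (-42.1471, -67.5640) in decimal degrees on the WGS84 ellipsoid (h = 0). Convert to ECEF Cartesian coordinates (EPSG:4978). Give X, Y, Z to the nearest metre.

X 1809976 m, Y -1638144 m, Z -5872705 m

WGS84: a = 6378137 m, e² = 0.006694380; N(φ) = a/√(1−e²sin²φ) = 6396454.826 m.
X = (N+h)·cosφ·cosλ = 1809976.326 m; Y = (N+h)·cosφ·sinλ = -1638143.780 m; Z = (N(1−e²)+h)·sinφ = -5872705.168 m.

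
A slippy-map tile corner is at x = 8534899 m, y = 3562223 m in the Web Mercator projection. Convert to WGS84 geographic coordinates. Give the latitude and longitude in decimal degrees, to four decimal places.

lat 30.4554°, lon 76.6703°

R = 6378137 m. λ = x/R = 76.67030220°.
φ = 2·arctan(exp(y/R)) − 90° = 2·arctan(1.74806) − 90° = 30.45540301°.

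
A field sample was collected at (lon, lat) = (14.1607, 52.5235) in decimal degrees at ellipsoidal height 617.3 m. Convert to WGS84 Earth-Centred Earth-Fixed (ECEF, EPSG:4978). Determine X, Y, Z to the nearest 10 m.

WGS84: a = 6378137 m, e² = 0.006694380; N(φ) = a/√(1−e²sin²φ) = 6391625.284 m.
X = (N+h)·cosφ·cosλ = 3771088.619 m; Y = (N+h)·cosφ·sinλ = 951480.333 m; Z = (N(1−e²)+h)·sinφ = 5038945.968 m.

X 3771090 m, Y 951480 m, Z 5038950 m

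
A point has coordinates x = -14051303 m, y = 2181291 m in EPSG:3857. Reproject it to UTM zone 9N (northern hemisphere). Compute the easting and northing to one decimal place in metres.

Web Mercator inverse (R = 6378137 m) → φ = 19.22370211°, λ = -126.22500247°.
UTM 9N forward: E = 791765.627 m, N = 2127907.554 m.

E 791765.6 m, N 2127907.6 m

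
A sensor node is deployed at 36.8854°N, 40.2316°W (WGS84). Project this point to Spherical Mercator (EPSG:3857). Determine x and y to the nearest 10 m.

x -4478560 m, y 4423150 m

Web Mercator is spherical with R = a = 6378137 m.
x = R·λ = 6378137 × -0.702173883 = -4478561.226 m.
y = R·ln tan(π/4 + φ/2) = 6378137 × 0.693485424 = 4423145.040 m.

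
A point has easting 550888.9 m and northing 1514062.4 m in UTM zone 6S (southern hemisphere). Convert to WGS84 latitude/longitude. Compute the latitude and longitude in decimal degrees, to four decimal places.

Zone 6S: λ₀ = -147°, k₀ = 0.9996, false easting 500000 m, false northing 10000000 m.
Meridian distance M = (N − FN)/k₀ = -8489333.3 m.
Inverse transverse Mercator on WGS84 gives φ = -76.44730020°, λ = -145.05429964°.

lat -76.4473°, lon -145.0543°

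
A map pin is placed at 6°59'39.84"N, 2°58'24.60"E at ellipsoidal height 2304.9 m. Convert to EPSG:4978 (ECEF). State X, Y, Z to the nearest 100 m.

X 6324700 m, Y 328500 m, Z 771800 m

WGS84: a = 6378137 m, e² = 0.006694380; N(φ) = a/√(1−e²sin²φ) = 6378453.595 m.
X = (N+h)·cosφ·cosλ = 6324746.358 m; Y = (N+h)·cosφ·sinλ = 328532.675 m; Z = (N(1−e²)+h)·sinφ = 771800.194 m.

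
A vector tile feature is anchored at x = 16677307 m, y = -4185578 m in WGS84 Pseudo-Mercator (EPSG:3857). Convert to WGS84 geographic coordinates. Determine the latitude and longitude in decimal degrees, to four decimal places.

R = 6378137 m. λ = x/R = 149.81479776°.
φ = 2·arctan(exp(y/R)) − 90° = 2·arctan(0.51880) − 90° = -35.15950193°.

lat -35.1595°, lon 149.8148°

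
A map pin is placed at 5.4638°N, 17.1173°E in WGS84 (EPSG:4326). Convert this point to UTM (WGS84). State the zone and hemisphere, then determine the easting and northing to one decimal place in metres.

Zone 33N: E 734591.9 m, N 604345.3 m

Longitude 17.1173° lies in the 6° band [12°, 18°), giving zone 33; latitude is north of the equator, so 33N.
Zone 33 central meridian λ₀ = 6×33 − 183 = 15°; Δλ = +2.1173°.
Transverse Mercator on WGS84 with k₀ = 0.9996 gives E = 734591.934 m, N = 604345.279 m.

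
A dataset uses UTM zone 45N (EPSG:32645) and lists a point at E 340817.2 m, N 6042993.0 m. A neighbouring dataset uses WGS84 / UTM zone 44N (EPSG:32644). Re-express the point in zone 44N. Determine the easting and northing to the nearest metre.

UTM 45N → geographic: φ = 54.50949976°, λ = 84.54120030°.
UTM 44N (λ₀ = 81°) forward: E = 729232.820 m, N = 6045982.173 m.

E 729233 m, N 6045982 m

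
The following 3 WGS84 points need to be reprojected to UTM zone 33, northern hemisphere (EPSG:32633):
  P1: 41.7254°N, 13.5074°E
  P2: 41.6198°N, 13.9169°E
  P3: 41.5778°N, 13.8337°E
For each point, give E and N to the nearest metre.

P1: E 375855 m, N 4620365 m; P2: E 409768 m, N 4608131 m; P3: E 402773 m, N 4603558 m

UTM zone 33N: λ₀ = 15°, k₀ = 0.9996.
P1 (41.7254°, 13.5074°) → (375854.761, 4620364.802) m.
P2 (41.6198°, 13.9169°) → (409767.625, 4608130.950) m.
P3 (41.5778°, 13.8337°) → (402773.148, 4603558.331) m.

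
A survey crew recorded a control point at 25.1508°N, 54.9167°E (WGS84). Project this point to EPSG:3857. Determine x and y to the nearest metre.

Web Mercator is spherical with R = a = 6378137 m.
x = R·λ = 6378137 × 0.958477229 = 6113299.080 m.
y = R·ln tan(π/4 + φ/2) = 6378137 × 0.453781160 = 2894278.404 m.

x 6113299 m, y 2894278 m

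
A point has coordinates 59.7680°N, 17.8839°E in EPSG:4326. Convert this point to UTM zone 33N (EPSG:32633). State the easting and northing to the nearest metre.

Zone 33 central meridian λ₀ = 6×33 − 183 = 15°; Δλ = +2.8839°.
Transverse Mercator on WGS84 with k₀ = 0.9996 gives E = 661948.459 m, N = 6629096.856 m.

E 661948 m, N 6629097 m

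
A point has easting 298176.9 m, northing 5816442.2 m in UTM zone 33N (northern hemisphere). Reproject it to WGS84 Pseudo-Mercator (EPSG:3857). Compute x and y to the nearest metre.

x 1339084 m, y 6883877 m

Unproject from UTM 33N (λ₀ = 15°) → φ = 52.46079988°, λ = 12.02919994°.
Web Mercator (R = 6378137 m): x = 1339084.412 m, y = 6883876.694 m.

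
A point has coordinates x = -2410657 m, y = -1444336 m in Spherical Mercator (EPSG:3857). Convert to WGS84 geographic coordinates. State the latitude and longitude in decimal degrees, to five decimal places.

R = 6378137 m. λ = x/R = -21.65530028°.
φ = 2·arctan(exp(y/R)) − 90° = 2·arctan(0.79736) − 90° = -12.86520127°.

lat -12.86520°, lon -21.65530°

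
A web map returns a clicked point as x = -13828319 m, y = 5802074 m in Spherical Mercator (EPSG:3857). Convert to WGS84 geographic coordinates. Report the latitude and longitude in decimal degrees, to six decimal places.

lat 46.135401°, lon -124.221903°

R = 6378137 m. λ = x/R = -124.22190311°.
φ = 2·arctan(exp(y/R)) − 90° = 2·arctan(2.48353) − 90° = 46.13540138°.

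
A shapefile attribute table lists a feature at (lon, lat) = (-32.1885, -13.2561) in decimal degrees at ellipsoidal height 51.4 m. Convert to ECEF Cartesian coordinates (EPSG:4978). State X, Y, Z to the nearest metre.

WGS84: a = 6378137 m, e² = 0.006694380; N(φ) = a/√(1−e²sin²φ) = 6379259.825 m.
X = (N+h)·cosφ·cosλ = 5254959.612 m; Y = (N+h)·cosφ·sinλ = -3307751.856 m; Z = (N(1−e²)+h)·sinφ = -1453009.241 m.

X 5254960 m, Y -3307752 m, Z -1453009 m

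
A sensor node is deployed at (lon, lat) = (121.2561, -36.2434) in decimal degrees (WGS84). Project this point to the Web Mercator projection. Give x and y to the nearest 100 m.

Web Mercator is spherical with R = a = 6378137 m.
x = R·λ = 6378137 × 2.116318183 = 13498167.308 m.
y = R·ln tan(π/4 + φ/2) = 6378137 × -0.679534593 = -4334164.729 m.

x 13498200 m, y -4334200 m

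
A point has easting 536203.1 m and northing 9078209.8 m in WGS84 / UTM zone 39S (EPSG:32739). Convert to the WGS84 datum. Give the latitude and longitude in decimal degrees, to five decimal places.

lat -8.33900°, lon 51.32880°

Zone 39S: λ₀ = 51°, k₀ = 0.9996, false easting 500000 m, false northing 10000000 m.
Meridian distance M = (N − FN)/k₀ = -922159.1 m.
Inverse transverse Mercator on WGS84 gives φ = -8.33899998°, λ = 51.32879979°.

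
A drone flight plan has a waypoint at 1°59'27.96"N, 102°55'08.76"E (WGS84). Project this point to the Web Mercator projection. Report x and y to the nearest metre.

x 11456902 m, y 221693 m

Web Mercator is spherical with R = a = 6378137 m.
x = R·λ = 6378137 × 1.796277158 = 11456901.805 m.
y = R·ln tan(π/4 + φ/2) = 6378137 × 0.034758247 = 221692.864 m.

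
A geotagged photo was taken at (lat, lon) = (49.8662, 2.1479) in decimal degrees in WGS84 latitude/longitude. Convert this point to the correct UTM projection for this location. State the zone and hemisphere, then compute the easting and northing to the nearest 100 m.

Longitude 2.1479° lies in the 6° band [0°, 6°), giving zone 31; latitude is north of the equator, so 31N.
Zone 31 central meridian λ₀ = 6×31 − 183 = 3°; Δλ = -0.8521°.
Transverse Mercator on WGS84 with k₀ = 0.9996 gives E = 438763.551 m, N = 5524102.527 m.

Zone 31N: E 438800 m, N 5524100 m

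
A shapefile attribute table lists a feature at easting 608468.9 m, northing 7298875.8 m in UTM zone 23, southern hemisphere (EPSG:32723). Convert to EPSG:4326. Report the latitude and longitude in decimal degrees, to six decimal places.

lat -24.419800°, lon -43.930100°

Zone 23S: λ₀ = -45°, k₀ = 0.9996, false easting 500000 m, false northing 10000000 m.
Meridian distance M = (N − FN)/k₀ = -2702205.1 m.
Inverse transverse Mercator on WGS84 gives φ = -24.41979969°, λ = -43.93010042°.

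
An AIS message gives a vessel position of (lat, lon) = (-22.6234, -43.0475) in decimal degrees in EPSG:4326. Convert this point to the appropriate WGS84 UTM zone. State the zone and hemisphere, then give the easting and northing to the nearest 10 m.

Longitude -43.0475° lies in the 6° band [-48°, -42°), giving zone 23; latitude is south of the equator, so 23S.
Zone 23 central meridian λ₀ = 6×23 − 183 = -45°; Δλ = +1.9525°.
Transverse Mercator on WGS84 with k₀ = 0.9996 gives E = 700673.504 m, N = 7496853.129 m.

Zone 23S: E 700670 m, N 7496850 m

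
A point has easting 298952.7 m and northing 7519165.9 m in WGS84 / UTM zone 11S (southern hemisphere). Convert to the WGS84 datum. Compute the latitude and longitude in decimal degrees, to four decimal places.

lat -22.4219°, lon -118.9533°

Zone 11S: λ₀ = -117°, k₀ = 0.9996, false easting 500000 m, false northing 10000000 m.
Meridian distance M = (N − FN)/k₀ = -2481826.8 m.
Inverse transverse Mercator on WGS84 gives φ = -22.42190029°, λ = -118.95330046°.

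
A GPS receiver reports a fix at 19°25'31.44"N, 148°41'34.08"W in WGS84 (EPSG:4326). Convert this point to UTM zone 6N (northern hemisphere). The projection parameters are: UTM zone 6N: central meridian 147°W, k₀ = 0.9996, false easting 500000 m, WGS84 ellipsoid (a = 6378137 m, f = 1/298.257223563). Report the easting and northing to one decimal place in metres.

E 322270.4 m, N 2148771.5 m

Zone 6 central meridian λ₀ = 6×6 − 183 = -147°; Δλ = -1.6928°.
Transverse Mercator on WGS84 with k₀ = 0.9996 gives E = 322270.353 m, N = 2148771.479 m.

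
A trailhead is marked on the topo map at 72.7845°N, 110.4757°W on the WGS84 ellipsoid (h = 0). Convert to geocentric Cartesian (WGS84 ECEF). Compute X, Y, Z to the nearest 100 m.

X -662400 m, Y -1773900 m, Z 6070200 m

WGS84: a = 6378137 m, e² = 0.006694380; N(φ) = a/√(1−e²sin²φ) = 6397705.449 m.
X = (N+h)·cosφ·cosλ = -662367.607 m; Y = (N+h)·cosφ·sinλ = -1773875.750 m; Z = (N(1−e²)+h)·sinφ = 6070167.688 m.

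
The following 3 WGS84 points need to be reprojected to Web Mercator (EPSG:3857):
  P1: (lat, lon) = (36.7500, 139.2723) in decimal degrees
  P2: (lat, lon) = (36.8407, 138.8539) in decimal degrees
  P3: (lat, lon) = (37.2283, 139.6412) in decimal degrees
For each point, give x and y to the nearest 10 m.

Web Mercator: x = R·λ, y = R·ln tan(π/4+φ/2), R = 6378137 m.
P1 (36.7500°, 139.2723°) → (15503721.518, 4404317.064) m.
P2 (36.8407°, 138.8539°) → (15457145.443, 4416925.621) m.
P3 (37.2283°, 139.6412°) → (15544787.278, 4470976.818) m.

P1: x 15503720 m, y 4404320 m; P2: x 15457150 m, y 4416930 m; P3: x 15544790 m, y 4470980 m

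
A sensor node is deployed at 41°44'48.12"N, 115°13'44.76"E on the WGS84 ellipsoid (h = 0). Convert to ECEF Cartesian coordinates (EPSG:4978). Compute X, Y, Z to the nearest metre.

X -2031360 m, Y 4311174 m, Z 4224654 m

WGS84: a = 6378137 m, e² = 0.006694380; N(φ) = a/√(1−e²sin²φ) = 6387622.938 m.
X = (N+h)·cosφ·cosλ = -2031359.522 m; Y = (N+h)·cosφ·sinλ = 4311173.864 m; Z = (N(1−e²)+h)·sinφ = 4224654.477 m.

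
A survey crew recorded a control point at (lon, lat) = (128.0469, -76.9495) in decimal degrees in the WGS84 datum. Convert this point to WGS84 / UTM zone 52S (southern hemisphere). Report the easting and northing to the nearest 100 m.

Zone 52 central meridian λ₀ = 6×52 − 183 = 129°; Δλ = -0.9531°.
Transverse Mercator on WGS84 with k₀ = 0.9996 gives E = 475976.039 m, N = 1458667.572 m.

E 476000 m, N 1458700 m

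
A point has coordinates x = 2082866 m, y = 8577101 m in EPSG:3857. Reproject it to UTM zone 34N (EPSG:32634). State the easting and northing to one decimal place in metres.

E 375371.0 m, N 6741247.4 m

Web Mercator inverse (R = 6378137 m) → φ = 60.78709909°, λ = 18.71070363°.
UTM 34N forward: E = 375371.014 m, N = 6741247.434 m.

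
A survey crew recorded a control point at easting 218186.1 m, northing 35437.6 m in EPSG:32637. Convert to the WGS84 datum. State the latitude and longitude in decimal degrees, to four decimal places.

Zone 37N: λ₀ = 39°, k₀ = 0.9996, false easting 500000 m.
Meridian distance M = (N − FN)/k₀ = 35451.8 m.
Inverse transverse Mercator on WGS84 gives φ = 0.32029998°, λ = 36.46820016°.

lat 0.3203°, lon 36.4682°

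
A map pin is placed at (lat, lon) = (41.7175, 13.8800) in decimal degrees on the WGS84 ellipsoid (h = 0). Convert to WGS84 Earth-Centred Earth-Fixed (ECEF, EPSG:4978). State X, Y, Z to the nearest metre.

WGS84: a = 6378137 m, e² = 0.006694380; N(φ) = a/√(1−e²sin²φ) = 6387612.081 m.
X = (N+h)·cosφ·cosλ = 4628714.560 m; Y = (N+h)·cosφ·sinλ = 1143776.515 m; Z = (N(1−e²)+h)·sinφ = 4222234.198 m.

X 4628715 m, Y 1143777 m, Z 4222234 m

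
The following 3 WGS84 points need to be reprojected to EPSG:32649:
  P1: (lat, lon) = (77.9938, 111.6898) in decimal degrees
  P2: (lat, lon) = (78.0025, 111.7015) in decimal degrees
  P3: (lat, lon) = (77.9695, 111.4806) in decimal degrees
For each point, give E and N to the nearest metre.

P1: E 516018 m, N 8657772 m; P2: E 516278 m, N 8658746 m; P3: E 511182 m, N 8655012 m

UTM zone 49N: λ₀ = 111°, k₀ = 0.9996.
P1 (77.9938°, 111.6898°) → (516017.925, 8657771.977) m.
P2 (78.0025°, 111.7015°) → (516277.972, 8658746.061) m.
P3 (77.9695°, 111.4806°) → (511182.443, 8655011.643) m.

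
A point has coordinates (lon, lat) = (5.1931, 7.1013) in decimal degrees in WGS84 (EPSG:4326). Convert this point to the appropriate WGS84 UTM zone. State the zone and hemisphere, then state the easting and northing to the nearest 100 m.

Zone 31N: E 742200 m, N 785500 m

Longitude 5.1931° lies in the 6° band [0°, 6°), giving zone 31; latitude is north of the equator, so 31N.
Zone 31 central meridian λ₀ = 6×31 − 183 = 3°; Δλ = +2.1931°.
Transverse Mercator on WGS84 with k₀ = 0.9996 gives E = 742235.269 m, N = 785520.585 m.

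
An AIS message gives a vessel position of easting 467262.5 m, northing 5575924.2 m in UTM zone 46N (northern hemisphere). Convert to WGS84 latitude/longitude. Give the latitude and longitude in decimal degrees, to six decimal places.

lat 50.334500°, lon 92.540000°

Zone 46N: λ₀ = 93°, k₀ = 0.9996, false easting 500000 m.
Meridian distance M = (N − FN)/k₀ = 5578155.5 m.
Inverse transverse Mercator on WGS84 gives φ = 50.33450015°, λ = 92.53999987°.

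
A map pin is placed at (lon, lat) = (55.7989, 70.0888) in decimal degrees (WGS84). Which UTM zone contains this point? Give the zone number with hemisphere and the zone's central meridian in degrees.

Zone 40N, central meridian 57°

UTM zone = ⌊(λ + 180)/6⌋ + 1; 55.7989° ∈ [54°, 60°) → zone 40.
Hemisphere: N (φ ≥ 0).
Central meridian λ₀ = 6×40 − 183 = 57°.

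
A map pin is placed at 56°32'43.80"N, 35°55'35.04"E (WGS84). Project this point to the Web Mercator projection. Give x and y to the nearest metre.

Web Mercator is spherical with R = a = 6378137 m.
x = R·λ = 6378137 × 0.627033968 = 3999308.554 m.
y = R·ln tan(π/4 + φ/2) = 6378137 × 1.202198172 = 7667784.642 m.

x 3999309 m, y 7667785 m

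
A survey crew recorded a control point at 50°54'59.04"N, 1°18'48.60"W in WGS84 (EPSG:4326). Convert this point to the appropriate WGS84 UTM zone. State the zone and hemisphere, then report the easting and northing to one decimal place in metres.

Longitude -1.3135° lies in the 6° band [-6°, 0°), giving zone 30; latitude is north of the equator, so 30N.
Zone 30 central meridian λ₀ = 6×30 − 183 = -3°; Δλ = +1.6865°.
Transverse Mercator on WGS84 with k₀ = 0.9996 gives E = 618550.069 m, N = 5641882.825 m.

Zone 30N: E 618550.1 m, N 5641882.8 m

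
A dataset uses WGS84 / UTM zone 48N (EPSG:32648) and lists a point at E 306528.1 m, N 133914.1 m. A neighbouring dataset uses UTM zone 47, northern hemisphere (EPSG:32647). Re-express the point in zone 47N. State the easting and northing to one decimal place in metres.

UTM 48N → geographic: φ = 1.21099959°, λ = 103.26119957°.
UTM 47N (λ₀ = 99°) forward: E = 974499.812 m, N = 134225.476 m.

E 974499.8 m, N 134225.5 m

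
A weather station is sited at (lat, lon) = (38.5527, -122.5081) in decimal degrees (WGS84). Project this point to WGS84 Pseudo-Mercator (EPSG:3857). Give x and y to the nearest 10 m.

x -13637540 m, y 4657800 m

Web Mercator is spherical with R = a = 6378137 m.
x = R·λ = 6378137 × -2.138169705 = -13637539.310 m.
y = R·ln tan(π/4 + φ/2) = 6378137 × 0.730276054 = 4657800.717 m.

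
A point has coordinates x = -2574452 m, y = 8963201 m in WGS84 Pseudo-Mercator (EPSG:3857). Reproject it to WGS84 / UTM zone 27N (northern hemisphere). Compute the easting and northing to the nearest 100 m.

Web Mercator inverse (R = 6378137 m) → φ = 62.43569834°, λ = -23.12669580°.
UTM 27N forward: E = 390217.824 m, N = 6924525.386 m.

E 390200 m, N 6924500 m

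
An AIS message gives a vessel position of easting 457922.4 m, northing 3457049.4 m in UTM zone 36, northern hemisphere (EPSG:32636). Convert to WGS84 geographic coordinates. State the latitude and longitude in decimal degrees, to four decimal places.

Zone 36N: λ₀ = 33°, k₀ = 0.9996, false easting 500000 m.
Meridian distance M = (N − FN)/k₀ = 3458432.8 m.
Inverse transverse Mercator on WGS84 gives φ = 31.24690044°, λ = 32.55809960°.

lat 31.2469°, lon 32.5581°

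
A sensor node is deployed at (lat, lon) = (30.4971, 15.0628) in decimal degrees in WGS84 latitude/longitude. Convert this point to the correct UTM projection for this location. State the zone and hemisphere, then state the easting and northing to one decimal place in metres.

Zone 33N: E 506026.5 m, N 3373871.8 m

Longitude 15.0628° lies in the 6° band [12°, 18°), giving zone 33; latitude is north of the equator, so 33N.
Zone 33 central meridian λ₀ = 6×33 − 183 = 15°; Δλ = +0.0628°.
Transverse Mercator on WGS84 with k₀ = 0.9996 gives E = 506026.500 m, N = 3373871.824 m.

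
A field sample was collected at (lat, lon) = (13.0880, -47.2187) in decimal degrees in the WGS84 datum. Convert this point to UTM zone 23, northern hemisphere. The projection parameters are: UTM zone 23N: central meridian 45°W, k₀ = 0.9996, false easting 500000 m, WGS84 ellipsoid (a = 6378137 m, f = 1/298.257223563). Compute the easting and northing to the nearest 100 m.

Zone 23 central meridian λ₀ = 6×23 − 183 = -45°; Δλ = -2.2187°.
Transverse Mercator on WGS84 with k₀ = 0.9996 gives E = 259431.878 m, N = 1447922.485 m.

E 259400 m, N 1447900 m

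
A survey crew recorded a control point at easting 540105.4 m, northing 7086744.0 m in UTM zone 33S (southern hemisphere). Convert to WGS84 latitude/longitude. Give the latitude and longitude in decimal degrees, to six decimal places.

Zone 33S: λ₀ = 15°, k₀ = 0.9996, false easting 500000 m, false northing 10000000 m.
Meridian distance M = (N − FN)/k₀ = -2914421.8 m.
Inverse transverse Mercator on WGS84 gives φ = -26.33869990°, λ = 15.40190023°.

lat -26.338700°, lon 15.401900°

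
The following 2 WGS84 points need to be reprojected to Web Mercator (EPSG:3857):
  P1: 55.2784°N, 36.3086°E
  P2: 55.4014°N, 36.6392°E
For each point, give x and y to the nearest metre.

Web Mercator: x = R·λ, y = R·ln tan(π/4+φ/2), R = 6378137 m.
P1 (55.2784°, 36.3086°) → (4041854.863, 7416086.436) m.
P2 (55.4014°, 36.6392°) → (4078657.087, 7440162.655) m.

P1: x 4041855 m, y 7416086 m; P2: x 4078657 m, y 7440163 m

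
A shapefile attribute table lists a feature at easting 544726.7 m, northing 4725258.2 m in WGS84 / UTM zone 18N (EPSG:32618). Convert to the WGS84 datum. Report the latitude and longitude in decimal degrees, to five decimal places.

Zone 18N: λ₀ = -75°, k₀ = 0.9996, false easting 500000 m.
Meridian distance M = (N − FN)/k₀ = 4727149.1 m.
Inverse transverse Mercator on WGS84 gives φ = 42.67849987°, λ = -74.45410059°.

lat 42.67850°, lon -74.45410°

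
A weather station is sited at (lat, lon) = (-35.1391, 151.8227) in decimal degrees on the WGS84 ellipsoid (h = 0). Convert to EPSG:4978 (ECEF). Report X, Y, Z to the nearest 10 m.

X -4602760 m, Y 2465630 m, Z -3650500 m

WGS84: a = 6378137 m, e² = 0.006694380; N(φ) = a/√(1−e²sin²φ) = 6385221.084 m.
X = (N+h)·cosφ·cosλ = -4602756.129 m; Y = (N+h)·cosφ·sinλ = 2465628.832 m; Z = (N(1−e²)+h)·sinφ = -3650497.316 m.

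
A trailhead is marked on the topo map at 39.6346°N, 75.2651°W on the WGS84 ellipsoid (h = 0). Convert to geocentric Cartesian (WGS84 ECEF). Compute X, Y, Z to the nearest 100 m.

X 1251100 m, Y -4756900 m, Z 4046800 m

WGS84: a = 6378137 m, e² = 0.006694380; N(φ) = a/√(1−e²sin²φ) = 6386841.684 m.
X = (N+h)·cosφ·cosλ = 1251053.600 m; Y = (N+h)·cosφ·sinλ = -4756925.884 m; Z = (N(1−e²)+h)·sinφ = 4046823.612 m.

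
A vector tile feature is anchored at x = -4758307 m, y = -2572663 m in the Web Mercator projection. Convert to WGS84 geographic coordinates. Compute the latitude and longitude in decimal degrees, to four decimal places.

lat -22.5083°, lon -42.7446°

R = 6378137 m. λ = x/R = -42.74459905°.
φ = 2·arctan(exp(y/R)) − 90° = 2·arctan(0.66807) − 90° = -22.50829871°.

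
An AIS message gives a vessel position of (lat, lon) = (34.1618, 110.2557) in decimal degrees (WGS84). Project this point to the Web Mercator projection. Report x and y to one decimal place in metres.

Web Mercator is spherical with R = a = 6378137 m.
x = R·λ = 6378137 × 1.924324984 = 12273608.381 m.
y = R·ln tan(π/4 + φ/2) = 6378137 × 0.635067663 = 4050548.560 m.

x 12273608.4 m, y 4050548.6 m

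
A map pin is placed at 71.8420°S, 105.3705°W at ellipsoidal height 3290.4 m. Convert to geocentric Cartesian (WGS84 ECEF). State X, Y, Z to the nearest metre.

X -528723 m, Y -1923385 m, Z -6041342 m

WGS84: a = 6378137 m, e² = 0.006694380; N(φ) = a/√(1−e²sin²φ) = 6397500.290 m.
X = (N+h)·cosφ·cosλ = -528723.220 m; Y = (N+h)·cosφ·sinλ = -1923385.021 m; Z = (N(1−e²)+h)·sinφ = -6041341.582 m.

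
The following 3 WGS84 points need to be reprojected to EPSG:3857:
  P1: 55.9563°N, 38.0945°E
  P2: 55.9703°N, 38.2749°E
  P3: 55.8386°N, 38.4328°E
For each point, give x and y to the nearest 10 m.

P1: x 4240660 m, y 7549720 m; P2: x 4260740 m, y 7552510 m; P3: x 4278320 m, y 7526350 m

Web Mercator: x = R·λ, y = R·ln tan(π/4+φ/2), R = 6378137 m.
P1 (55.9563°, 38.0945°) → (4240660.342, 7549721.136) m.
P2 (55.9703°, 38.2749°) → (4260742.378, 7552505.497) m.
P3 (55.8386°, 38.4328°) → (4278319.726, 7526352.346) m.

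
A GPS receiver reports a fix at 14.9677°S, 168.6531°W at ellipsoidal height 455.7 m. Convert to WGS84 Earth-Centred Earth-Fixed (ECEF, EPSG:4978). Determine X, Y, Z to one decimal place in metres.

WGS84: a = 6378137 m, e² = 0.006694380; N(φ) = a/√(1−e²sin²φ) = 6379561.566 m.
X = (N+h)·cosφ·cosλ = -6043080.154 m; Y = (N+h)·cosφ·sinλ = -1212671.542 m; Z = (N(1−e²)+h)·sinφ = -1636765.407 m.

X -6043080.2 m, Y -1212671.5 m, Z -1636765.4 m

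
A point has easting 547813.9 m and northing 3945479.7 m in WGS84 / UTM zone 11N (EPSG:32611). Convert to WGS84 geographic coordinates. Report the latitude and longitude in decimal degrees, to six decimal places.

Zone 11N: λ₀ = -117°, k₀ = 0.9996, false easting 500000 m.
Meridian distance M = (N − FN)/k₀ = 3947058.5 m.
Inverse transverse Mercator on WGS84 gives φ = 35.65199956°, λ = -116.47180000°.

lat 35.652000°, lon -116.471800°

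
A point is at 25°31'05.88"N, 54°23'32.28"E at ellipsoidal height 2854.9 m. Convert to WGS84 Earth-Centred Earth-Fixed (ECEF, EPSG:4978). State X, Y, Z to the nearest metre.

X 3354875 m, Y 4684709 m, Z 2732230 m

WGS84: a = 6378137 m, e² = 0.006694380; N(φ) = a/√(1−e²sin²φ) = 6382102.785 m.
X = (N+h)·cosφ·cosλ = 3354874.906 m; Y = (N+h)·cosφ·sinλ = 4684709.433 m; Z = (N(1−e²)+h)·sinφ = 2732230.094 m.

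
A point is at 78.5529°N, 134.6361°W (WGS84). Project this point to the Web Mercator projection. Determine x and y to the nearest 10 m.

x -14987620 m, y 14671650 m

Web Mercator is spherical with R = a = 6378137 m.
x = R·λ = 6378137 × -2.349843237 = -14987622.094 m.
y = R·ln tan(π/4 + φ/2) = 6378137 × 2.300303633 = 14671651.711 m.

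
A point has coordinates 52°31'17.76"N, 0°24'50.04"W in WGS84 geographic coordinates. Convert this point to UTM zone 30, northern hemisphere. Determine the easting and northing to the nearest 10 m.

Zone 30 central meridian λ₀ = 6×30 − 183 = -3°; Δλ = +2.5861°.
Transverse Mercator on WGS84 with k₀ = 0.9996 gives E = 675450.931 m, N = 5822197.810 m.

E 675450 m, N 5822200 m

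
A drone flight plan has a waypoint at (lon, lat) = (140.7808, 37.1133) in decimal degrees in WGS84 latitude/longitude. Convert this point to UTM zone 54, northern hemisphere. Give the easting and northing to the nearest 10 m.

Zone 54 central meridian λ₀ = 6×54 − 183 = 141°; Δλ = -0.2192°.
Transverse Mercator on WGS84 with k₀ = 0.9996 gives E = 480525.410 m, N = 4107463.706 m.

E 480530 m, N 4107460 m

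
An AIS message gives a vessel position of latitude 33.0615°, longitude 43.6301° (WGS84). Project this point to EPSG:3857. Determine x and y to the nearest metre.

Web Mercator is spherical with R = a = 6378137 m.
x = R·λ = 6378137 × 0.761488898 = 4856880.515 m.
y = R·ln tan(π/4 + φ/2) = 6378137 × 0.612007849 = 3903469.908 m.

x 4856881 m, y 3903470 m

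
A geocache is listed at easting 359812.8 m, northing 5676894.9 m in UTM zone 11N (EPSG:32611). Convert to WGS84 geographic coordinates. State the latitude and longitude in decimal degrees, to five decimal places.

Zone 11N: λ₀ = -117°, k₀ = 0.9996, false easting 500000 m.
Meridian distance M = (N − FN)/k₀ = 5679166.6 m.
Inverse transverse Mercator on WGS84 gives φ = 51.22620004°, λ = -119.00769952°.

lat 51.22620°, lon -119.00770°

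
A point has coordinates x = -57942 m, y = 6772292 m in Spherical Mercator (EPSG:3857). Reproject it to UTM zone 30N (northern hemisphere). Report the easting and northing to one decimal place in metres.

E 670790.6 m, N 5746794.7 m

Web Mercator inverse (R = 6378137 m) → φ = 51.84580003°, λ = -0.52050184°.
UTM 30N forward: E = 670790.554 m, N = 5746794.654 m.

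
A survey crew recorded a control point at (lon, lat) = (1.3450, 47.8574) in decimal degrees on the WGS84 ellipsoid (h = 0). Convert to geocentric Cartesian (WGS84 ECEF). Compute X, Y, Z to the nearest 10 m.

X 4286310 m, Y 100640 m, Z 4706250 m

WGS84: a = 6378137 m, e² = 0.006694380; N(φ) = a/√(1−e²sin²φ) = 6389906.841 m.
X = (N+h)·cosφ·cosλ = 4286306.275 m; Y = (N+h)·cosφ·sinλ = 100638.148 m; Z = (N(1−e²)+h)·sinφ = 4706252.250 m.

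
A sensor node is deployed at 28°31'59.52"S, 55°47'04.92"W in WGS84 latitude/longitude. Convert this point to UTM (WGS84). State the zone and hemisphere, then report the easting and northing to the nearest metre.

Longitude -55.7847° lies in the 6° band [-60°, -54°), giving zone 21; latitude is south of the equator, so 21S.
Zone 21 central meridian λ₀ = 6×21 − 183 = -57°; Δλ = +1.2153°.
Transverse Mercator on WGS84 with k₀ = 0.9996 gives E = 618902.914 m, N = 6843127.624 m.

Zone 21S: E 618903 m, N 6843128 m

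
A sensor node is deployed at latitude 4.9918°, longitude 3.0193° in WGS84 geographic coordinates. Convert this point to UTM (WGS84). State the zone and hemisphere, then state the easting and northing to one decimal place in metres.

Longitude 3.0193° lies in the 6° band [0°, 6°), giving zone 31; latitude is north of the equator, so 31N.
Zone 31 central meridian λ₀ = 6×31 − 183 = 3°; Δλ = +0.0193°.
Transverse Mercator on WGS84 with k₀ = 0.9996 gives E = 502139.516 m, N = 551757.913 m.

Zone 31N: E 502139.5 m, N 551757.9 m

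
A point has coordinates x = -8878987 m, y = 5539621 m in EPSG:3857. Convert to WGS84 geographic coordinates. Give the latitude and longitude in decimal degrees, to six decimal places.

R = 6378137 m. λ = x/R = -79.76129730°.
φ = 2·arctan(exp(y/R)) − 90° = 2·arctan(2.38341) − 90° = 44.47740240°.

lat 44.477402°, lon -79.761297°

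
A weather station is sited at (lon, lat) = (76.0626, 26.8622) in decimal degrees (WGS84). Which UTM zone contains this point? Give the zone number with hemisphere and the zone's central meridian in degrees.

UTM zone = ⌊(λ + 180)/6⌋ + 1; 76.0626° ∈ [72°, 78°) → zone 43.
Hemisphere: N (φ ≥ 0).
Central meridian λ₀ = 6×43 − 183 = 75°.

Zone 43N, central meridian 75°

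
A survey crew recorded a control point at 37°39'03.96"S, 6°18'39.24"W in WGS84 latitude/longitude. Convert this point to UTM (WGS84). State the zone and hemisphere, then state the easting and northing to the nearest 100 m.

Zone 29S: E 737200 m, N 5829500 m

Longitude -6.3109° lies in the 6° band [-12°, -6°), giving zone 29; latitude is south of the equator, so 29S.
Zone 29 central meridian λ₀ = 6×29 − 183 = -9°; Δλ = +2.6891°.
Transverse Mercator on WGS84 with k₀ = 0.9996 gives E = 737232.270 m, N = 5829492.927 m.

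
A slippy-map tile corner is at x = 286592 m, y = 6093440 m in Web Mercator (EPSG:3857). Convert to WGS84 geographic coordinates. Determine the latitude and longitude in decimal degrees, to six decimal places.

lat 47.919302°, lon 2.574500°

R = 6378137 m. λ = x/R = 2.57449974°.
φ = 2·arctan(exp(y/R)) − 90° = 2·arctan(2.59962) − 90° = 47.91930171°.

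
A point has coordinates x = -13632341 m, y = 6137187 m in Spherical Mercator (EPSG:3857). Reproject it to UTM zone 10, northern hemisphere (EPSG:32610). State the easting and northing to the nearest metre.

E 540035 m, N 5336670 m

Web Mercator inverse (R = 6378137 m) → φ = 48.18200158°, λ = -122.46140279°.
UTM 10N forward: E = 540035.348 m, N = 5336669.507 m.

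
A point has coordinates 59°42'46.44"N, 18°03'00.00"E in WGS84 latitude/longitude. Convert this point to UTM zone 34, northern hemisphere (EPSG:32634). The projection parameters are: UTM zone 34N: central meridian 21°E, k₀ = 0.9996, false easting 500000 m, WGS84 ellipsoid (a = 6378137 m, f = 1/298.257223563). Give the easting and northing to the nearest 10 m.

Zone 34 central meridian λ₀ = 6×34 − 183 = 21°; Δλ = -2.9500°.
Transverse Mercator on WGS84 with k₀ = 0.9996 gives E = 334068.276 m, N = 6623128.086 m.

E 334070 m, N 6623130 m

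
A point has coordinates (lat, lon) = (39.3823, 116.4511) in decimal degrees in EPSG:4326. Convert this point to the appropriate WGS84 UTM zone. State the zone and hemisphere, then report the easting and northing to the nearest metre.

Longitude 116.4511° lies in the 6° band [114°, 120°), giving zone 50; latitude is north of the equator, so 50N.
Zone 50 central meridian λ₀ = 6×50 − 183 = 117°; Δλ = -0.5489°.
Transverse Mercator on WGS84 with k₀ = 0.9996 gives E = 452726.478 m, N = 4359345.899 m.

Zone 50N: E 452726 m, N 4359346 m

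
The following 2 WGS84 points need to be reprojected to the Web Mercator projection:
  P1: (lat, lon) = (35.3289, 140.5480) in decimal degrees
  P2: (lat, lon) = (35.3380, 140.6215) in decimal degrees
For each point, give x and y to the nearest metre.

P1: x 15645732 m, y 4208668 m; P2: x 15653914 m, y 4209909 m

Web Mercator: x = R·λ, y = R·ln tan(π/4+φ/2), R = 6378137 m.
P1 (35.3289°, 140.5480°) → (15645731.792, 4208667.656) m.
P2 (35.3380°, 140.6215°) → (15653913.775, 4209909.391) m.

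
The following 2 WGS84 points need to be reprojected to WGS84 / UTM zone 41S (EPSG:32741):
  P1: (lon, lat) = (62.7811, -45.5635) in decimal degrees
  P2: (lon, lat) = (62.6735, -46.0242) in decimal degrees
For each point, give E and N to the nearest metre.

P1: E 482917 m, N 4954425 m; P2: E 474729 m, N 4903212 m

UTM zone 41S: λ₀ = 63°, k₀ = 0.9996.
P1 (-45.5635°, 62.7811°) → (482917.279, 4954425.490) m.
P2 (-46.0242°, 62.6735°) → (474729.378, 4903211.901) m.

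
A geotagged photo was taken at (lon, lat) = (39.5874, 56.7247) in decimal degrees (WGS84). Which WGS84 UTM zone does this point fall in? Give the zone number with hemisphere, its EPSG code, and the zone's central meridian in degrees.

Zone 37N (EPSG:32637), central meridian 39°

UTM zone = ⌊(λ + 180)/6⌋ + 1; 39.5874° ∈ [36°, 42°) → zone 37.
Hemisphere: N (φ ≥ 0).
Central meridian λ₀ = 6×37 − 183 = 39°.
EPSG code: 32637.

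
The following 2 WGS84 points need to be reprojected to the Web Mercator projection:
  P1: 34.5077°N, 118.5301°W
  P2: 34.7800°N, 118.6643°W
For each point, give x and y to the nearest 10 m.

Web Mercator: x = R·λ, y = R·ln tan(π/4+φ/2), R = 6378137 m.
P1 (34.5077°, -118.5301°) → (-13194710.376, 4097179.172) m.
P2 (34.7800°, -118.6643°) → (-13209649.451, 4134024.068) m.

P1: x -13194710 m, y 4097180 m; P2: x -13209650 m, y 4134020 m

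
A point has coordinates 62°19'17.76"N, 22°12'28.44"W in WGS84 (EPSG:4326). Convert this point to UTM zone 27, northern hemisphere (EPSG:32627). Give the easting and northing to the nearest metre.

E 437404 m, N 6910592 m

Zone 27 central meridian λ₀ = 6×27 − 183 = -21°; Δλ = -1.2079°.
Transverse Mercator on WGS84 with k₀ = 0.9996 gives E = 437403.999 m, N = 6910591.894 m.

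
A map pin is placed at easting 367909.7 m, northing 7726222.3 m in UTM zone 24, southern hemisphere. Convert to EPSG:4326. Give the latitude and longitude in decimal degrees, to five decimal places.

Zone 24S: λ₀ = -39°, k₀ = 0.9996, false easting 500000 m, false northing 10000000 m.
Meridian distance M = (N − FN)/k₀ = -2274687.6 m.
Inverse transverse Mercator on WGS84 gives φ = -20.55829955°, λ = -40.26719990°.

lat -20.55830°, lon -40.26720°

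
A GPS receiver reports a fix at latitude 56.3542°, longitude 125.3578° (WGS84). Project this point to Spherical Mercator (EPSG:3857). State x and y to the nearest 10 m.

x 13954770 m, y 7629250 m

Web Mercator is spherical with R = a = 6378137 m.
x = R·λ = 6378137 × 2.187906353 = 13954766.463 m.
y = R·ln tan(π/4 + φ/2) = 6378137 × 1.196156875 = 7629252.422 m.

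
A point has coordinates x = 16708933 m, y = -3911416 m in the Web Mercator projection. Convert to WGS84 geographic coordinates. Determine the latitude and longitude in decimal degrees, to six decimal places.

lat -33.121303°, lon 150.098899°

R = 6378137 m. λ = x/R = 150.09889895°.
φ = 2·arctan(exp(y/R)) − 90° = 2·arctan(0.54159) − 90° = -33.12130301°.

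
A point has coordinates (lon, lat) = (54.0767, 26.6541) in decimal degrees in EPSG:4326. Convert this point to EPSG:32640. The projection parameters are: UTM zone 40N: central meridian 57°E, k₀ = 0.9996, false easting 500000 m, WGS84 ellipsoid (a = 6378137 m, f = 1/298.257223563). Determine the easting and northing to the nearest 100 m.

Zone 40 central meridian λ₀ = 6×40 − 183 = 57°; Δλ = -2.9233°.
Transverse Mercator on WGS84 with k₀ = 0.9996 gives E = 209006.142 m, N = 2951456.647 m.

E 209000 m, N 2951500 m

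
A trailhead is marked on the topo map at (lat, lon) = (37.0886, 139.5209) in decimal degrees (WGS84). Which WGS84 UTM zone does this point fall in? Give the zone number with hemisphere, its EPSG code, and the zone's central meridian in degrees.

Zone 54N (EPSG:32654), central meridian 141°

UTM zone = ⌊(λ + 180)/6⌋ + 1; 139.5209° ∈ [138°, 144°) → zone 54.
Hemisphere: N (φ ≥ 0).
Central meridian λ₀ = 6×54 − 183 = 141°.
EPSG code: 32654.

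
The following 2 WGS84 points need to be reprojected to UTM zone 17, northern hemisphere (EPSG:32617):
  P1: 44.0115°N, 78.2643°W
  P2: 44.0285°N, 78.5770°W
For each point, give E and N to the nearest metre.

UTM zone 17N: λ₀ = -81°, k₀ = 0.9996.
P1 (44.0115°, -78.2643°) → (719292.942, 4876789.029) m.
P2 (44.0285°, -78.5770°) → (694170.907, 4877892.664) m.

P1: E 719293 m, N 4876789 m; P2: E 694171 m, N 4877893 m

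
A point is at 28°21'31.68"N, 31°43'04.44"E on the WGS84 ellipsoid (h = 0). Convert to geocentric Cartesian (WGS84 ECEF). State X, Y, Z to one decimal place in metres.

X 4778034.7 m, Y 2953036.9 m, Z 3011555.3 m

WGS84: a = 6378137 m, e² = 0.006694380; N(φ) = a/√(1−e²sin²φ) = 6382959.123 m.
X = (N+h)·cosφ·cosλ = 4778034.714 m; Y = (N+h)·cosφ·sinλ = 2953036.900 m; Z = (N(1−e²)+h)·sinφ = 3011555.295 m.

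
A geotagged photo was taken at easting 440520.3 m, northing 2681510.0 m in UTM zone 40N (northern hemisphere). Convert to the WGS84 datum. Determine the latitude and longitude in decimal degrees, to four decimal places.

Zone 40N: λ₀ = 57°, k₀ = 0.9996, false easting 500000 m.
Meridian distance M = (N − FN)/k₀ = 2682583.0 m.
Inverse transverse Mercator on WGS84 gives φ = 24.24530015°, λ = 56.41410008°.

lat 24.2453°, lon 56.4141°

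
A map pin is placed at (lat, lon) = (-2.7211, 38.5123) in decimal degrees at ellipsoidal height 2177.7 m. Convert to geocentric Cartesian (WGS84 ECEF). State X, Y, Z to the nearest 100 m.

X 4986800 m, Y 3968500 m, Z -300900 m

WGS84: a = 6378137 m, e² = 0.006694380; N(φ) = a/√(1−e²sin²φ) = 6378185.117 m.
X = (N+h)·cosφ·cosλ = 4986841.993 m; Y = (N+h)·cosφ·sinλ = 3968461.442 m; Z = (N(1−e²)+h)·sinφ = -300876.221 m.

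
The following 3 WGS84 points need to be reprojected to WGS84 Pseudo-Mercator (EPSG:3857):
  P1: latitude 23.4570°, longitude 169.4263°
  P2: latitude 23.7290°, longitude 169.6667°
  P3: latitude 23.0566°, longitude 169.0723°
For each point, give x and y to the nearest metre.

P1: x 18860449 m, y 2687379 m; P2: x 18887211 m, y 2720420 m; P3: x 18821042 m, y 2638865 m

Web Mercator: x = R·λ, y = R·ln tan(π/4+φ/2), R = 6378137 m.
P1 (23.4570°, 169.4263°) → (18860449.443, 2687379.414) m.
P2 (23.7290°, 169.6667°) → (18887210.649, 2720420.179) m.
P3 (23.0566°, 169.0723°) → (18821042.343, 2638864.887) m.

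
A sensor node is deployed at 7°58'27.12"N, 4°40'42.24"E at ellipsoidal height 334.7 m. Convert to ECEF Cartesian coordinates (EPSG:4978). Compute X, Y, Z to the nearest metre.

WGS84: a = 6378137 m, e² = 0.006694380; N(φ) = a/√(1−e²sin²φ) = 6378547.903 m.
X = (N+h)·cosφ·cosλ = 6296155.255 m; Y = (N+h)·cosφ·sinλ = 515248.624 m; Z = (N(1−e²)+h)·sinφ = 879000.649 m.

X 6296155 m, Y 515249 m, Z 879001 m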